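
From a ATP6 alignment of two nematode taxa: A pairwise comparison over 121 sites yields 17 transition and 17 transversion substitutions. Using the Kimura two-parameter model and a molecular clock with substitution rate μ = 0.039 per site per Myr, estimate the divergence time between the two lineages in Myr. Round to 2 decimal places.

P = 17/121 ≈ 0.140496 and Q = 17/121 ≈ 0.140496.
Under the Kimura two-parameter model, d = −½ ln(1 − 2P − Q) − ¼ ln(1 − 2Q).
1 − 2P − Q = 0.578512, giving −½ ln(0.578512) = 0.273648.
1 − 2Q = 0.719008, giving −¼ ln(0.719008) = 0.082471.
d = 0.273648 + 0.082471 = 0.356119.
Under a molecular clock d = 2μt, so t = d/(2μ) = 0.356119 / (2 × 0.039) = 4.57 Myr.

4.57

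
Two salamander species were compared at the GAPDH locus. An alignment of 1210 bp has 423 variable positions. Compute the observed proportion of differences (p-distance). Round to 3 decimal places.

0.350

p = 423/1210 = 0.349586… ≈ 0.350 (to 3 d.p.).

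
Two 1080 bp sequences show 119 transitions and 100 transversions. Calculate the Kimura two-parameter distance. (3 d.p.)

0.239

P = 119/1080 ≈ 0.110185 and Q = 100/1080 ≈ 0.092593.
Under the Kimura two-parameter model, d = −½ ln(1 − 2P − Q) − ¼ ln(1 − 2Q).
1 − 2P − Q = 0.687037, giving −½ ln(0.687037) = 0.187684.
1 − 2Q = 0.814814, giving −¼ ln(0.814814) = 0.051199.
d = 0.187684 + 0.051199 = 0.238883.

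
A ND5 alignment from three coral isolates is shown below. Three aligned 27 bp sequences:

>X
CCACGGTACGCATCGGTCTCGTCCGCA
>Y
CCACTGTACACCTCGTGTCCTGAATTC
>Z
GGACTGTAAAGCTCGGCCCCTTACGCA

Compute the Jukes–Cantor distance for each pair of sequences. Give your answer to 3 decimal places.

X–Y: 14/27 sites differ → p ≈ 0.518519, d = −0.75 ln(1 − 0.691359) = 0.881682 ≈ 0.882.
X–Z: 11/27 sites differ → p ≈ 0.407407, d = −0.75 ln(1 − 0.543209) = 0.587647 ≈ 0.588.
Y–Z: 12/27 sites differ → p ≈ 0.444444, d = −0.75 ln(1 − 0.592592) = 0.673455 ≈ 0.673.

d(X,Y) = 0.882, d(X,Z) = 0.588, d(Y,Z) = 0.673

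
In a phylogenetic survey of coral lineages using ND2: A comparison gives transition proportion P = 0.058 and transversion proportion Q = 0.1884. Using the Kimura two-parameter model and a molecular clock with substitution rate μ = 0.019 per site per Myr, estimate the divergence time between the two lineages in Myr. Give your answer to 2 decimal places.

7.89

Under the Kimura two-parameter model, d = −½ ln(1 − 2P − Q) − ¼ ln(1 − 2Q).
1 − 2P − Q = 0.6956, giving −½ ln(0.6956) = 0.181490.
1 − 2Q = 0.6232, giving −¼ ln(0.6232) = 0.118222.
d = 0.181490 + 0.118222 = 0.299712.
Under a molecular clock d = 2μt, so t = d/(2μ) = 0.299712 / (2 × 0.019) = 7.89 Myr.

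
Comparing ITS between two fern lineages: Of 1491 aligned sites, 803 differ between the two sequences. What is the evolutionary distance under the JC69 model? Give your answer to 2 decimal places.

0.95

p = 803/1491 ≈ 0.538565.
d = −(3/4) ln(1 − 4p/3) = −0.75 ln(1 − 0.718087) = −0.75 ln(0.281913)
  = −0.75 × (-1.266157) = 0.949618 substitutions/site.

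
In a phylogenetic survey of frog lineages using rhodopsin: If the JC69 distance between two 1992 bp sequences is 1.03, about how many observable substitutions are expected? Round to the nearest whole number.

1116

Invert JC69: p = (3/4)(1 − e^(−4d/3)) = 0.75 × (1 − e^(-1.373333)) = 0.75 × (1 − 0.253261) = 0.560054.
Expected differing sites = pL ≈ 0.560054 × 1992 = 1115.627568 ≈ 1116.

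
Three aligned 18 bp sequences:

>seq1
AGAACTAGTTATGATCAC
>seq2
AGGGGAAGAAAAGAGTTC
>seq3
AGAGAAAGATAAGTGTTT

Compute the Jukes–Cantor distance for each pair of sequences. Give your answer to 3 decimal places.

seq1–seq2: 10/18 sites differ → p ≈ 0.555556, d = −0.75 ln(1 − 0.740741) = 1.012446 ≈ 1.012.
seq1–seq3: 10/18 sites differ → p ≈ 0.555556, d = −0.75 ln(1 − 0.740741) = 1.012446 ≈ 1.012.
seq2–seq3: 5/18 sites differ → p ≈ 0.277778, d = −0.75 ln(1 − 0.370371) = 0.346968 ≈ 0.347.

d(seq1,seq2) = 1.012, d(seq1,seq3) = 1.012, d(seq2,seq3) = 0.347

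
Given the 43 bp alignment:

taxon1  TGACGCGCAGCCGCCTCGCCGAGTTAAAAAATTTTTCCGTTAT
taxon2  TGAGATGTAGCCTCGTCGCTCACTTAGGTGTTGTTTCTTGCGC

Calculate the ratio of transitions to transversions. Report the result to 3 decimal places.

1.100

Transitions are A↔G and C↔T; transversions are all other mismatches.
Transitions: 11. Transversions: 10.
R = 11/10 = 1.100.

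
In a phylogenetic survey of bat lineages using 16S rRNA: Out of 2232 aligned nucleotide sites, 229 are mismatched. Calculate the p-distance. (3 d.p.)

0.103

p = 229/2232 = 0.102598… ≈ 0.103 (to 3 d.p.).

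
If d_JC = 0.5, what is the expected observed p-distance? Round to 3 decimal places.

0.365

p = (3/4)(1 − e^(−4d/3)) = 0.75 × (1 − e^(-0.666667)) = 0.75 × (1 − 0.513417) = 0.364937.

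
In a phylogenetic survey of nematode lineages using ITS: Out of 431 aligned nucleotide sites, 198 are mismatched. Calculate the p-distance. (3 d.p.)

0.459

p = 198/431 = 0.459396… ≈ 0.459 (to 3 d.p.).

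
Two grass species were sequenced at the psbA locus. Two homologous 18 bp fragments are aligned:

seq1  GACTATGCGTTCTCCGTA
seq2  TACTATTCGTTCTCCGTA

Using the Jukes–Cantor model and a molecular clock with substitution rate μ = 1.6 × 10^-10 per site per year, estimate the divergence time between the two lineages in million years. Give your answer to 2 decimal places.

375.80

The sequences differ at 2 of 18 sites (1, 7), so p = 2/18 ≈ 0.111111.
d = −(3/4) ln(1 − 4p/3) = −0.75 ln(1 − 0.148148) = −0.75 ln(0.851852)
  = −0.75 × (-0.160342) = 0.120257 substitutions/site.
Under a molecular clock d = 2μt, so t = d/(2μ) = 0.120257 / (2 × 1.6 × 10^-10) = 375.80 million years.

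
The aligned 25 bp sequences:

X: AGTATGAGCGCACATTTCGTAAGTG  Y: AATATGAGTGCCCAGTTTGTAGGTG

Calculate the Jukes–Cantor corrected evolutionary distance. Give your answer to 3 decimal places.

0.289

The sequences differ at 6 of 25 sites (2, 9, 12, 15, 18, 22), so p = 6/25 = 0.24.
d = −(3/4) ln(1 − 4p/3) = −0.75 ln(1 − 0.32) = −0.75 ln(0.68)
  = −0.75 × (-0.385662) = 0.289247 substitutions/site.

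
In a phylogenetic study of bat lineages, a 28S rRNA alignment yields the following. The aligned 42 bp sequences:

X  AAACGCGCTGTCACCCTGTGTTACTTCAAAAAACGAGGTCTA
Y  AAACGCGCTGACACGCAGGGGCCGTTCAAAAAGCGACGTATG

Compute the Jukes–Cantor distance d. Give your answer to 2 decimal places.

0.36

The sequences differ at 12 of 42 sites, so p = 12/42 ≈ 0.285714.
d = −(3/4) ln(1 − 4p/3) = −0.75 ln(1 − 0.380952) = −0.75 ln(0.619048)
  = −0.75 × (-0.479572) = 0.359679 substitutions/site.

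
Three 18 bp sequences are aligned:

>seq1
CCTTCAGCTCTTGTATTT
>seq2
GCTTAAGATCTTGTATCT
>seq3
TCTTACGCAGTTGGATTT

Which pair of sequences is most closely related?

seq1 and seq2

seq1–seq2: 4/18 differ, p = 0.222, d = 0.264.
seq1–seq3: 6/18 differ, p = 0.333, d = 0.441.
seq2–seq3: 7/18 differ, p = 0.389, d = 0.548.
The smallest distance is between seq1 and seq2.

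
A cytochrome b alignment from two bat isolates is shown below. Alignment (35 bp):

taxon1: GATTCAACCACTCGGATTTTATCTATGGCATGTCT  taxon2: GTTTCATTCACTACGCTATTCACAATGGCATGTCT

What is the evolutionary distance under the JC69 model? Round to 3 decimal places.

The sequences differ at 10 of 35 sites (2, 7, 8, 13, 14, 16, 18, 21, 22, 24), so p = 10/35 ≈ 0.285714.
d = −(3/4) ln(1 − 4p/3) = −0.75 ln(1 − 0.380952) = −0.75 ln(0.619048)
  = −0.75 × (-0.479572) = 0.359679 substitutions/site.

0.360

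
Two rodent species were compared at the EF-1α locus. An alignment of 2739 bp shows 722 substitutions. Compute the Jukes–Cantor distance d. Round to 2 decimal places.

0.32

p = 722/2739 ≈ 0.2636.
d = −(3/4) ln(1 − 4p/3) = −0.75 ln(1 − 0.351467) = −0.75 ln(0.648533)
  = −0.75 × (-0.433042) = 0.324782 substitutions/site.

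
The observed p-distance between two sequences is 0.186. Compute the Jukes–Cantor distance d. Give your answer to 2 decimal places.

d = −(3/4) ln(1 − 4p/3) = −0.75 ln(1 − 0.248) = −0.75 ln(0.752)
  = −0.75 × (-0.285019) = 0.213764 substitutions/site.

0.21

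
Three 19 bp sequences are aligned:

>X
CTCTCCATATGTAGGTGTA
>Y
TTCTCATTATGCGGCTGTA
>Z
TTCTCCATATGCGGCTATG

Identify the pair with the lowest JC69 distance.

X–Y: 6/19 differ, p = 0.316, d = 0.410.
X–Z: 6/19 differ, p = 0.316, d = 0.410.
Y–Z: 4/19 differ, p = 0.211, d = 0.247.
The smallest distance is between Y and Z.

Y and Z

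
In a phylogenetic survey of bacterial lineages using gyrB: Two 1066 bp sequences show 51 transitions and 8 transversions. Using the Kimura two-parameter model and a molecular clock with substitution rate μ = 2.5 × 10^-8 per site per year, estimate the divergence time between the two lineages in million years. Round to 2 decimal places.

1.16

P = 51/1066 ≈ 0.047842 and Q = 8/1066 ≈ 0.007505.
Under the Kimura two-parameter model, d = −½ ln(1 − 2P − Q) − ¼ ln(1 − 2Q).
1 − 2P − Q = 0.896811, giving −½ ln(0.896811) = 0.054455.
1 − 2Q = 0.98499, giving −¼ ln(0.98499) = 0.003781.
d = 0.054455 + 0.003781 = 0.058236.
Under a molecular clock d = 2μt, so t = d/(2μ) = 0.058236 / (2 × 2.5 × 10^-8) = 1.16 million years.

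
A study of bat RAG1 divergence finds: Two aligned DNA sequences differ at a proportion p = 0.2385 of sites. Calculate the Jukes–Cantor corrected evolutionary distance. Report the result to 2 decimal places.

0.29

d = −(3/4) ln(1 − 4p/3) = −0.75 ln(1 − 0.318) = −0.75 ln(0.682)
  = −0.75 × (-0.382726) = 0.287045 substitutions/site.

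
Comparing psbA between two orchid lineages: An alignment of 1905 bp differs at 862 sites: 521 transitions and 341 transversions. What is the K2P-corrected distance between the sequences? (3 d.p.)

0.758

P = 521/1905 ≈ 0.273491 and Q = 341/1905 ≈ 0.179003.
Under the Kimura two-parameter model, d = −½ ln(1 − 2P − Q) − ¼ ln(1 − 2Q).
1 − 2P − Q = 0.274015, giving −½ ln(0.274015) = 0.647286.
1 − 2Q = 0.641994, giving −¼ ln(0.641994) = 0.110794.
d = 0.647286 + 0.110794 = 0.758080.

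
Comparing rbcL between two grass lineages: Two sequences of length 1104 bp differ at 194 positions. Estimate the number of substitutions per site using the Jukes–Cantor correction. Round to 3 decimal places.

p = 194/1104 ≈ 0.175725.
d = −(3/4) ln(1 − 4p/3) = −0.75 ln(1 − 0.2343) = −0.75 ln(0.7657)
  = −0.75 × (-0.266965) = 0.200224 substitutions/site.

0.200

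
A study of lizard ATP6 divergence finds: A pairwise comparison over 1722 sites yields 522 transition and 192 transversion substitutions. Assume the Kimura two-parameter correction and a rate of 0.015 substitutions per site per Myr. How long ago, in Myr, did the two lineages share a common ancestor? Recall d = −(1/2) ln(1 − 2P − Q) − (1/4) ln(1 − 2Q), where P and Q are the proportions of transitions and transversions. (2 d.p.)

23.19

P = 522/1722 ≈ 0.303136 and Q = 192/1722 ≈ 0.111498.
Under the Kimura two-parameter model, d = −½ ln(1 − 2P − Q) − ¼ ln(1 − 2Q).
1 − 2P − Q = 0.28223, giving −½ ln(0.28223) = 0.632516.
1 − 2Q = 0.777004, giving −¼ ln(0.777004) = 0.063077.
d = 0.632516 + 0.063077 = 0.695593.
Under a molecular clock d = 2μt, so t = d/(2μ) = 0.695593 / (2 × 0.015) = 23.19 Myr.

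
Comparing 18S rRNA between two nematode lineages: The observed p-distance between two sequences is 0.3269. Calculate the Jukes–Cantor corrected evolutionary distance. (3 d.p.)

0.429

d = −(3/4) ln(1 − 4p/3) = −0.75 ln(1 − 0.435867) = −0.75 ln(0.564133)
  = −0.75 × (-0.572465) = 0.429349 substitutions/site.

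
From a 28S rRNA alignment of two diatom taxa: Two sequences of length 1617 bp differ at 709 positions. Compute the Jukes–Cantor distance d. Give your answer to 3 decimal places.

p = 709/1617 ≈ 0.438466.
d = −(3/4) ln(1 − 4p/3) = −0.75 ln(1 − 0.584621) = −0.75 ln(0.415379)
  = −0.75 × (-0.878564) = 0.658923 substitutions/site.

0.659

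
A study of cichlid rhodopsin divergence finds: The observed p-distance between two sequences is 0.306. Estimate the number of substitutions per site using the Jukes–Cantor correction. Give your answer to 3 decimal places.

d = −(3/4) ln(1 − 4p/3) = −0.75 ln(1 − 0.408) = −0.75 ln(0.592)
  = −0.75 × (-0.524249) = 0.393187 substitutions/site.

0.393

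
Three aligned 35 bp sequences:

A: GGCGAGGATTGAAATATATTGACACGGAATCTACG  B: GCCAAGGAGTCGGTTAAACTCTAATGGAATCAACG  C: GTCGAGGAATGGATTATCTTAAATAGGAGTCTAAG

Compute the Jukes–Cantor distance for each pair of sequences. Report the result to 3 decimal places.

d(A,B) = 0.572, d(A,C) = 0.407, d(B,C) = 0.635

A–B: 14/35 sites differ → p = 0.4, d = −0.75 ln(1 − 0.533333) = 0.571605 ≈ 0.572.
A–C: 11/35 sites differ → p ≈ 0.314286, d = −0.75 ln(1 − 0.419048) = 0.407315 ≈ 0.407.
B–C: 15/35 sites differ → p ≈ 0.428571, d = −0.75 ln(1 − 0.571428) = 0.635472 ≈ 0.635.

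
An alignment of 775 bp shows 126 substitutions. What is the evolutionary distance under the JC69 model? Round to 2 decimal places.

0.18

p = 126/775 ≈ 0.162581.
d = −(3/4) ln(1 − 4p/3) = −0.75 ln(1 − 0.216775) = −0.75 ln(0.783225)
  = −0.75 × (-0.244335) = 0.183251 substitutions/site.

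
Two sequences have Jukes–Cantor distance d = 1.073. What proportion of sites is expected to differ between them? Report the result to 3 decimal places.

p = (3/4)(1 − e^(−4d/3)) = 0.75 × (1 − e^(-1.430667)) = 0.75 × (1 − 0.239149) = 0.570638.

0.571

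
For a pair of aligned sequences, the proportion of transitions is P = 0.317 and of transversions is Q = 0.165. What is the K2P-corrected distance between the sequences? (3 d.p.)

0.902

Under the Kimura two-parameter model, d = −½ ln(1 − 2P − Q) − ¼ ln(1 − 2Q).
1 − 2P − Q = 0.201, giving −½ ln(0.201) = 0.802225.
1 − 2Q = 0.67, giving −¼ ln(0.67) = 0.100119.
d = 0.802225 + 0.100119 = 0.902344.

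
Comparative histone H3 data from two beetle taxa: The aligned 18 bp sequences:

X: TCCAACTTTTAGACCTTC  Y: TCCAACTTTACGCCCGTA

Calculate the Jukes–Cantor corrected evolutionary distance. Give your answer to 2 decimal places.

The sequences differ at 5 of 18 sites (10, 11, 13, 16, 18), so p = 5/18 ≈ 0.277778.
d = −(3/4) ln(1 − 4p/3) = −0.75 ln(1 − 0.370371) = −0.75 ln(0.629629)
  = −0.75 × (-0.462625) = 0.346969 substitutions/site.

0.35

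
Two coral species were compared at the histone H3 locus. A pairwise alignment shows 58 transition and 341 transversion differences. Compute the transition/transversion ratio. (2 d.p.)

R = 58/341 = 0.170087… ≈ 0.17 (to 2 d.p.).

0.17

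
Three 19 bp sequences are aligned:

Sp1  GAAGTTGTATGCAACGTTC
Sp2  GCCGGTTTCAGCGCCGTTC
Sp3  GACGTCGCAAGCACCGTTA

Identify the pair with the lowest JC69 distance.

Sp1–Sp2: 8/19 differ, p = 0.421, d = 0.618.
Sp1–Sp3: 6/19 differ, p = 0.316, d = 0.410.
Sp2–Sp3: 8/19 differ, p = 0.421, d = 0.618.
The smallest distance is between Sp1 and Sp3.

Sp1 and Sp3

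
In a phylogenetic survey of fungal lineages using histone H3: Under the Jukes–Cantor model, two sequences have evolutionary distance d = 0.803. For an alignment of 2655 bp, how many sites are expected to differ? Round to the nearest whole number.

1309

Invert JC69: p = (3/4)(1 − e^(−4d/3)) = 0.75 × (1 − e^(-1.070667)) = 0.75 × (1 − 0.342780) = 0.492915.
Expected differing sites = pL ≈ 0.492915 × 2655 = 1308.689325 ≈ 1309.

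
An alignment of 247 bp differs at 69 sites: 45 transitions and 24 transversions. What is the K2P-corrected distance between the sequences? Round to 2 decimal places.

P = 45/247 ≈ 0.182186 and Q = 24/247 ≈ 0.097166.
Under the Kimura two-parameter model, d = −½ ln(1 − 2P − Q) − ¼ ln(1 − 2Q).
1 − 2P − Q = 0.538462, giving −½ ln(0.538462) = 0.309519.
1 − 2Q = 0.805668, giving −¼ ln(0.805668) = 0.054021.
d = 0.309519 + 0.054021 = 0.363540.

0.36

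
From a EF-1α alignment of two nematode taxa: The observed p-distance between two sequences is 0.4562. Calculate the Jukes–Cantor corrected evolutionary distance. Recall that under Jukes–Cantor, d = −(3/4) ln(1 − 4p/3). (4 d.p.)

0.7029

d = −(3/4) ln(1 − 4p/3) = −0.75 ln(1 − 0.608267) = −0.75 ln(0.391733)
  = −0.75 × (-0.937175) = 0.702881 substitutions/site.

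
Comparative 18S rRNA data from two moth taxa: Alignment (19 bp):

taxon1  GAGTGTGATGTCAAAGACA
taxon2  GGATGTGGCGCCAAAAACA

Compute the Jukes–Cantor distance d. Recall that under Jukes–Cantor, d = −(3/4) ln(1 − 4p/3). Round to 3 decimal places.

0.410

The sequences differ at 6 of 19 sites (2, 3, 8, 9, 11, 16), so p = 6/19 ≈ 0.315789.
d = −(3/4) ln(1 − 4p/3) = −0.75 ln(1 − 0.421052) = −0.75 ln(0.578948)
  = −0.75 × (-0.546543) = 0.409907 substitutions/site.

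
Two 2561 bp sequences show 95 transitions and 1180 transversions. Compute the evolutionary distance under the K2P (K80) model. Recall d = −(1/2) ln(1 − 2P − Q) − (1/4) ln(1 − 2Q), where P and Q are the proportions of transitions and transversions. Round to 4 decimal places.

P = 95/2561 ≈ 0.037095 and Q = 1180/2561 ≈ 0.460758.
Under the Kimura two-parameter model, d = −½ ln(1 − 2P − Q) − ¼ ln(1 − 2Q).
1 − 2P − Q = 0.465052, giving −½ ln(0.465052) = 0.382803.
1 − 2Q = 0.078484, giving −¼ ln(0.078484) = 0.636215.
d = 0.382803 + 0.636215 = 1.019018.

1.0190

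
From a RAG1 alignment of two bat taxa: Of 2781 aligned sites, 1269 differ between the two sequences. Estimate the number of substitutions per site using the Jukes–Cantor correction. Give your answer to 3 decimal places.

0.703

p = 1269/2781 ≈ 0.456311.
d = −(3/4) ln(1 − 4p/3) = −0.75 ln(1 − 0.608415) = −0.75 ln(0.391585)
  = −0.75 × (-0.937553) = 0.703165 substitutions/site.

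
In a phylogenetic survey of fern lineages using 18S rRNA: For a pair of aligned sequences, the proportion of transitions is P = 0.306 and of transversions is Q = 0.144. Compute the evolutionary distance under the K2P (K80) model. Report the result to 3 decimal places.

Under the Kimura two-parameter model, d = −½ ln(1 − 2P − Q) − ¼ ln(1 − 2Q).
1 − 2P − Q = 0.244, giving −½ ln(0.244) = 0.705294.
1 − 2Q = 0.712, giving −¼ ln(0.712) = 0.084919.
d = 0.705294 + 0.084919 = 0.790213.

0.790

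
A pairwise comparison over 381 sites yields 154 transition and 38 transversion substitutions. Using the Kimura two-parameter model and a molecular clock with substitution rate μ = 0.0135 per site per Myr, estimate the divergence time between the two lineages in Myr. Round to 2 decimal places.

P = 154/381 ≈ 0.404199 and Q = 38/381 ≈ 0.099738.
Under the Kimura two-parameter model, d = −½ ln(1 − 2P − Q) − ¼ ln(1 − 2Q).
1 − 2P − Q = 0.091864, giving −½ ln(0.091864) = 1.193723.
1 − 2Q = 0.800524, giving −¼ ln(0.800524) = 0.055622.
d = 1.193723 + 0.055622 = 1.249345.
Under a molecular clock d = 2μt, so t = d/(2μ) = 1.249345 / (2 × 0.0135) = 46.27 Myr.

46.27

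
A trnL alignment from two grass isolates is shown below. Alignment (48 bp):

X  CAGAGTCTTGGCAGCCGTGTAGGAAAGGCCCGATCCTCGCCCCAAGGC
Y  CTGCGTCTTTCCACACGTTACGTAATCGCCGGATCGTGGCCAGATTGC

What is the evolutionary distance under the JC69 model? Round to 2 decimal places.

0.56

The sequences differ at 19 of 48 sites, so p = 19/48 ≈ 0.395833.
d = −(3/4) ln(1 − 4p/3) = −0.75 ln(1 − 0.527777) = −0.75 ln(0.472223)
  = −0.75 × (-0.750304) = 0.562728 substitutions/site.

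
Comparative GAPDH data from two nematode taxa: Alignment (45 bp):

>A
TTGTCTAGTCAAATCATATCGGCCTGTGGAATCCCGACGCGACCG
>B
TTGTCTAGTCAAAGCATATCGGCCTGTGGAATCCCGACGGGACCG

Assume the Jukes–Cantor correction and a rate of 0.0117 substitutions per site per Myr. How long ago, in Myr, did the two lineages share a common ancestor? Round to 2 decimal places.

The sequences differ at 2 of 45 sites (14, 40), so p = 2/45 ≈ 0.044444.
d = −(3/4) ln(1 − 4p/3) = −0.75 ln(1 − 0.059259) = −0.75 ln(0.940741)
  = −0.75 × (-0.061087) = 0.045815 substitutions/site.
Under a molecular clock d = 2μt, so t = d/(2μ) = 0.045815 / (2 × 0.0117) = 1.96 Myr.

1.96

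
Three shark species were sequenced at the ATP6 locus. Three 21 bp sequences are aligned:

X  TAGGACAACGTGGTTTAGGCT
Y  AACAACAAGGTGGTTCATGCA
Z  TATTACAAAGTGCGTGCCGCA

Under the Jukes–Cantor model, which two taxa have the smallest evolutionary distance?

X and Y

X–Y: 7/21 differ, p = 0.333, d = 0.441.
X–Z: 9/21 differ, p = 0.429, d = 0.635.
Y–Z: 9/21 differ, p = 0.429, d = 0.635.
The smallest distance is between X and Y.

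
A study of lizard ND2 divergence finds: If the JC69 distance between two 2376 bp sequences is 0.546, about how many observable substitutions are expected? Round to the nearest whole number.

Invert JC69: p = (3/4)(1 − e^(−4d/3)) = 0.75 × (1 − e^(-0.728)) = 0.75 × (1 − 0.482874) = 0.387845.
Expected differing sites = pL ≈ 0.387845 × 2376 = 921.51972 ≈ 922.

922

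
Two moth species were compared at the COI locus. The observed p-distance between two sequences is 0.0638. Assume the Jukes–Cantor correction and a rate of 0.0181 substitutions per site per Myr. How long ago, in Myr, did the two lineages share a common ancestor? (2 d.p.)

1.84

d = −(3/4) ln(1 − 4p/3) = −0.75 ln(1 − 0.085067) = −0.75 ln(0.914933)
  = −0.75 × (-0.088904) = 0.066678 substitutions/site.
Under a molecular clock d = 2μt, so t = d/(2μ) = 0.066678 / (2 × 0.0181) = 1.84 Myr.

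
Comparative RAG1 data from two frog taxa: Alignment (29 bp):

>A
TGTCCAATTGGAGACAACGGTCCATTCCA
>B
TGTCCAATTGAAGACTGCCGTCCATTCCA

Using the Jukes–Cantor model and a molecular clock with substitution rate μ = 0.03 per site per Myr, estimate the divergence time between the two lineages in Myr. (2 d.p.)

2.54

The sequences differ at 4 of 29 sites (11, 16, 17, 19), so p = 4/29 ≈ 0.137931.
d = −(3/4) ln(1 − 4p/3) = −0.75 ln(1 − 0.183908) = −0.75 ln(0.816092)
  = −0.75 × (-0.203228) = 0.152421 substitutions/site.
Under a molecular clock d = 2μt, so t = d/(2μ) = 0.152421 / (2 × 0.03) = 2.54 Myr.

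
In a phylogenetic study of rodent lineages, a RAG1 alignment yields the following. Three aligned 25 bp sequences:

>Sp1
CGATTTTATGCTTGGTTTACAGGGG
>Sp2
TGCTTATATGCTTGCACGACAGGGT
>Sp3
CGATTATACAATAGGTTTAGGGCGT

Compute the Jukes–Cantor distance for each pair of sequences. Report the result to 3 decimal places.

Sp1–Sp2: 8/25 sites differ → p = 0.32, d = −0.75 ln(1 − 0.426667) = 0.417216 ≈ 0.417.
Sp1–Sp3: 9/25 sites differ → p = 0.36, d = −0.75 ln(1 − 0.48) = 0.490445 ≈ 0.490.
Sp2–Sp3: 13/25 sites differ → p = 0.52, d = −0.75 ln(1 − 0.693333) = 0.886495 ≈ 0.886.

d(Sp1,Sp2) = 0.417, d(Sp1,Sp3) = 0.490, d(Sp2,Sp3) = 0.886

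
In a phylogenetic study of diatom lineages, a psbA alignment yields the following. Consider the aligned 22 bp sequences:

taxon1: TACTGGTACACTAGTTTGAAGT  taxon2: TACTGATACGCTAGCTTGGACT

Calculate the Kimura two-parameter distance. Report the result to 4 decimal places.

Of 22 sites, 4 differences are transitions and 1 are transversions, so P = 4/22 ≈ 0.181818 and Q = 1/22 ≈ 0.045455.
Under the Kimura two-parameter model, d = −½ ln(1 − 2P − Q) − ¼ ln(1 − 2Q).
1 − 2P − Q = 0.590909, giving −½ ln(0.590909) = 0.263047.
1 − 2Q = 0.90909, giving −¼ ln(0.90909) = 0.023828.
d = 0.263047 + 0.023828 = 0.286875.

0.2869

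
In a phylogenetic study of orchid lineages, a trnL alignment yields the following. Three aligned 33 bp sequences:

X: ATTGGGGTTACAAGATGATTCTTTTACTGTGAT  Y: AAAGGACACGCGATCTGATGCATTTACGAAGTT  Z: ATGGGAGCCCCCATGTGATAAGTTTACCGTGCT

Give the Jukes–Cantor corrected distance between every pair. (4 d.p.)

X–Y: 16/33 sites differ → p ≈ 0.484848, d = −0.75 ln(1 − 0.646464) = 0.779827 ≈ 0.7798.
X–Z: 13/33 sites differ → p ≈ 0.393939, d = −0.75 ln(1 − 0.525252) = 0.558728 ≈ 0.5587.
Y–Z: 14/33 sites differ → p ≈ 0.424242, d = −0.75 ln(1 − 0.565656) = 0.625439 ≈ 0.6254.

d(X,Y) = 0.7798, d(X,Z) = 0.5587, d(Y,Z) = 0.6254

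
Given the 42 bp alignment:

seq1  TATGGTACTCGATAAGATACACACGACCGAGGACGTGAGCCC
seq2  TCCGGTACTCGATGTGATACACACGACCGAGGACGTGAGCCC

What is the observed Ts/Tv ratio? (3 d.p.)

Transitions are A↔G and C↔T; transversions are all other mismatches.
Transitions: 2. Transversions: 2.
R = 2/2 = 1.000.

1.000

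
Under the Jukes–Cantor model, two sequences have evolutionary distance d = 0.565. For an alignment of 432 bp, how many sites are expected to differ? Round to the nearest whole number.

Invert JC69: p = (3/4)(1 − e^(−4d/3)) = 0.75 × (1 − e^(-0.753333)) = 0.75 × (1 − 0.470795) = 0.396904.
Expected differing sites = pL ≈ 0.396904 × 432 = 171.462528 ≈ 171.

171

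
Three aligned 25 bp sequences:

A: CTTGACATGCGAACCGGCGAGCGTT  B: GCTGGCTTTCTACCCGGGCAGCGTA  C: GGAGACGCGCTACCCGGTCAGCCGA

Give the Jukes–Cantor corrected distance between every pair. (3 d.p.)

d(A,B) = 0.572, d(A,C) = 0.766, d(B,C) = 0.490

A–B: 10/25 sites differ → p = 0.4, d = −0.75 ln(1 − 0.533333) = 0.571605 ≈ 0.572.
A–C: 12/25 sites differ → p = 0.48, d = −0.75 ln(1 − 0.64) = 0.766238 ≈ 0.766.
B–C: 9/25 sites differ → p = 0.36, d = −0.75 ln(1 − 0.48) = 0.490445 ≈ 0.490.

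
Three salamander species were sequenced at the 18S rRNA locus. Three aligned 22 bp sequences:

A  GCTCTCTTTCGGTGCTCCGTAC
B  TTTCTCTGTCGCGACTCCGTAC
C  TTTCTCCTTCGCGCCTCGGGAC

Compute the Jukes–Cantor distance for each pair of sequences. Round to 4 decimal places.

A–B: 6/22 sites differ → p ≈ 0.272727, d = −0.75 ln(1 − 0.363636) = 0.338988 ≈ 0.3390.
A–C: 8/22 sites differ → p ≈ 0.363636, d = −0.75 ln(1 − 0.484848) = 0.497470 ≈ 0.4975.
B–C: 5/22 sites differ → p ≈ 0.227273, d = −0.75 ln(1 − 0.303031) = 0.270761 ≈ 0.2708.

d(A,B) = 0.3390, d(A,C) = 0.4975, d(B,C) = 0.2708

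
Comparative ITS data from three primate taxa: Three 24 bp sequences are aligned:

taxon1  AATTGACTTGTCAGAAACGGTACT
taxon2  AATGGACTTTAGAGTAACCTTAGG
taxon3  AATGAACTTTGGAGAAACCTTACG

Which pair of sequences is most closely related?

taxon1–taxon2: 9/24 differ, p = 0.375, d = 0.520.
taxon1–taxon3: 8/24 differ, p = 0.333, d = 0.441.
taxon2–taxon3: 4/24 differ, p = 0.167, d = 0.188.
The smallest distance is between taxon2 and taxon3.

taxon2 and taxon3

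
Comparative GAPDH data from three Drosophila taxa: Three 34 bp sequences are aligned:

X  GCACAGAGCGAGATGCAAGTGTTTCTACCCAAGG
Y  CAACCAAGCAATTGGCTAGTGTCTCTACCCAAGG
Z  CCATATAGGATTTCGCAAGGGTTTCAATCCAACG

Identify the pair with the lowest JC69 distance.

X–Y: 10/34 differ, p = 0.294, d = 0.373.
X–Z: 13/34 differ, p = 0.382, d = 0.535.
Y–Z: 13/34 differ, p = 0.382, d = 0.535.
The smallest distance is between X and Y.

X and Y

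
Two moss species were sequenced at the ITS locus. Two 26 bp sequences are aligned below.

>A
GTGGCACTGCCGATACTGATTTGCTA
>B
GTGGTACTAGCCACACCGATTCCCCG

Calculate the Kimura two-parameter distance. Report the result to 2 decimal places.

0.60

Of 26 sites, 7 differences are transitions and 3 are transversions, so P = 7/26 ≈ 0.269231 and Q = 3/26 ≈ 0.115385.
Under the Kimura two-parameter model, d = −½ ln(1 − 2P − Q) − ¼ ln(1 − 2Q).
1 − 2P − Q = 0.346153, giving −½ ln(0.346153) = 0.530437.
1 − 2Q = 0.76923, giving −¼ ln(0.76923) = 0.065591.
d = 0.530437 + 0.065591 = 0.596028.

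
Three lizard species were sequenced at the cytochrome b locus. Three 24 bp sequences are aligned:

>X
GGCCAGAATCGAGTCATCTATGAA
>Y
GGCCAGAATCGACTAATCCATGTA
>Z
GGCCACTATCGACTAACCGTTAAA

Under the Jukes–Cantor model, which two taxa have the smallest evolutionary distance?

X–Y: 4/24 differ, p = 0.167, d = 0.188.
X–Z: 8/24 differ, p = 0.333, d = 0.441.
Y–Z: 7/24 differ, p = 0.292, d = 0.369.
The smallest distance is between X and Y.

X and Y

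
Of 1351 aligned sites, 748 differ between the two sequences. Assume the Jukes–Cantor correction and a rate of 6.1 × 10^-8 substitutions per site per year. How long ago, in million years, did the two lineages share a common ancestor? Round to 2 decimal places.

p = 748/1351 ≈ 0.553664.
d = −(3/4) ln(1 − 4p/3) = −0.75 ln(1 − 0.738219) = −0.75 ln(0.261781)
  = −0.75 × (-1.340247) = 1.005185 substitutions/site.
Under a molecular clock d = 2μt, so t = d/(2μ) = 1.005185 / (2 × 6.1 × 10^-8) = 8.24 million years.

8.24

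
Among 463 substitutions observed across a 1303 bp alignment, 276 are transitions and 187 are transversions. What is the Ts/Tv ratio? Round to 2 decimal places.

R = 276/187 = 1.475935… ≈ 1.48 (to 2 d.p.).

1.48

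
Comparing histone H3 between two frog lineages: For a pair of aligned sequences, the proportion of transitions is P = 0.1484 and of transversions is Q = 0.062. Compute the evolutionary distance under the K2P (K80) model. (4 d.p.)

0.2553

Under the Kimura two-parameter model, d = −½ ln(1 − 2P − Q) − ¼ ln(1 − 2Q).
1 − 2P − Q = 0.6412, giving −½ ln(0.6412) = 0.222207.
1 − 2Q = 0.876, giving −¼ ln(0.876) = 0.033097.
d = 0.222207 + 0.033097 = 0.255304.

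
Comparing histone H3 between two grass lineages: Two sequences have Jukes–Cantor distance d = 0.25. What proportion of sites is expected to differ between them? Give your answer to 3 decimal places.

p = (3/4)(1 − e^(−4d/3)) = 0.75 × (1 − e^(-0.333333)) = 0.75 × (1 − 0.716532) = 0.212601.

0.213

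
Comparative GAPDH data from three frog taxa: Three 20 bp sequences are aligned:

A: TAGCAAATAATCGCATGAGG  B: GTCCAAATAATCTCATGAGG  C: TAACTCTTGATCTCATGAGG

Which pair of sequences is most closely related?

A and B

A–B: 4/20 differ, p = 0.200, d = 0.233.
A–C: 6/20 differ, p = 0.300, d = 0.383.
B–C: 7/20 differ, p = 0.350, d = 0.471.
The smallest distance is between A and B.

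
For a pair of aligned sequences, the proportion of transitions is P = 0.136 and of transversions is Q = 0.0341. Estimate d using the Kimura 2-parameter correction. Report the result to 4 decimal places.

Under the Kimura two-parameter model, d = −½ ln(1 − 2P − Q) − ¼ ln(1 − 2Q).
1 − 2P − Q = 0.6939, giving −½ ln(0.6939) = 0.182714.
1 − 2Q = 0.9318, giving −¼ ln(0.9318) = 0.017659.
d = 0.182714 + 0.017659 = 0.200373.

0.2004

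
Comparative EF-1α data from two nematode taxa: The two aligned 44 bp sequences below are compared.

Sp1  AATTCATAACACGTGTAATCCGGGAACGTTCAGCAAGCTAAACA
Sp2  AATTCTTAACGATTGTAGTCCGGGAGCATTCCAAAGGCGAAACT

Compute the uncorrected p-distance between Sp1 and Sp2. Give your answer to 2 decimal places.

The sequences differ at 13 of 44 positions.
p = 13/44 = 0.295454… ≈ 0.30 (to 2 d.p.).

0.30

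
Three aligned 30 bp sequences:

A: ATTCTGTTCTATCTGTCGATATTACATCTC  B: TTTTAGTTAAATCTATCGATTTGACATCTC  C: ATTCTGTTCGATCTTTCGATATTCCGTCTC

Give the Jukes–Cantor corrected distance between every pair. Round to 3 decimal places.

A–B: 8/30 sites differ → p ≈ 0.266667, d = −0.75 ln(1 − 0.355556) = 0.329526 ≈ 0.330.
A–C: 4/30 sites differ → p ≈ 0.133333, d = −0.75 ln(1 − 0.177777) = 0.146808 ≈ 0.147.
B–C: 10/30 sites differ → p ≈ 0.333333, d = −0.75 ln(1 − 0.444444) = 0.440839 ≈ 0.441.

d(A,B) = 0.330, d(A,C) = 0.147, d(B,C) = 0.441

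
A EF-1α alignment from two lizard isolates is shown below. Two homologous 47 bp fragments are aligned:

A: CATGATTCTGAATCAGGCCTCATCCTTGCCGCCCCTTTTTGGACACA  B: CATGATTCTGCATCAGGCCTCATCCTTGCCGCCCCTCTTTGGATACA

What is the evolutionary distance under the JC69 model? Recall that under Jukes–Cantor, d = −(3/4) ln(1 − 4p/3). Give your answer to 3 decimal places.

0.067

The sequences differ at 3 of 47 sites (11, 37, 44), so p = 3/47 ≈ 0.06383.
d = −(3/4) ln(1 − 4p/3) = −0.75 ln(1 − 0.085107) = −0.75 ln(0.914893)
  = −0.75 × (-0.088948) = 0.066711 substitutions/site.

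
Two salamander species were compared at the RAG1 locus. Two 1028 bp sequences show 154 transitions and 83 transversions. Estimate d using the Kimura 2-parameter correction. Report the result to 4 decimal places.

P = 154/1028 ≈ 0.149805 and Q = 83/1028 ≈ 0.080739.
Under the Kimura two-parameter model, d = −½ ln(1 − 2P − Q) − ¼ ln(1 − 2Q).
1 − 2P − Q = 0.619651, giving −½ ln(0.619651) = 0.239299.
1 − 2Q = 0.838522, giving −¼ ln(0.838522) = 0.044029.
d = 0.239299 + 0.044029 = 0.283328.

0.2833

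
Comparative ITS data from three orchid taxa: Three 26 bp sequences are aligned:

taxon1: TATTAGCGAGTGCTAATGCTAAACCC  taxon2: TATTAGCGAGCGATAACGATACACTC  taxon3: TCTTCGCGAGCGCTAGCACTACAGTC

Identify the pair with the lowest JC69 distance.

taxon1–taxon2: 6/26 differ, p = 0.231, d = 0.276.
taxon1–taxon3: 9/26 differ, p = 0.346, d = 0.464.
taxon2–taxon3: 7/26 differ, p = 0.269, d = 0.334.
The smallest distance is between taxon1 and taxon2.

taxon1 and taxon2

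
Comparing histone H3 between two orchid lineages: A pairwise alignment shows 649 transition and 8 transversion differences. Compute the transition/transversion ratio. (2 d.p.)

R = 649/8 = 81.125 ≈ 81.13 (to 2 d.p.).

81.13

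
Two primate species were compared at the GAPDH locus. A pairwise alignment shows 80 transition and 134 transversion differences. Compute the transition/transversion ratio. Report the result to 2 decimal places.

0.60

R = 80/134 = 0.597014… ≈ 0.60 (to 2 d.p.).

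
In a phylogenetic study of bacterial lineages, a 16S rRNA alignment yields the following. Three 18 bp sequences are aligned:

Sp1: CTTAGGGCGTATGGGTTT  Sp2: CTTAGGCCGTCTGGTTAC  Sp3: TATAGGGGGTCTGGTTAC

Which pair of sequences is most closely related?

Sp2 and Sp3

Sp1–Sp2: 5/18 differ, p = 0.278, d = 0.347.
Sp1–Sp3: 7/18 differ, p = 0.389, d = 0.548.
Sp2–Sp3: 4/18 differ, p = 0.222, d = 0.264.
The smallest distance is between Sp2 and Sp3.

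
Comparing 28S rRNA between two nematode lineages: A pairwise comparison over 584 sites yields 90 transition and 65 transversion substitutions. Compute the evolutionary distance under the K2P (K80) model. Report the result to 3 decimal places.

0.335

P = 90/584 ≈ 0.15411 and Q = 65/584 ≈ 0.111301.
Under the Kimura two-parameter model, d = −½ ln(1 − 2P − Q) − ¼ ln(1 − 2Q).
1 − 2P − Q = 0.580479, giving −½ ln(0.580479) = 0.271951.
1 − 2Q = 0.777398, giving −¼ ln(0.777398) = 0.062951.
d = 0.271951 + 0.062951 = 0.334902.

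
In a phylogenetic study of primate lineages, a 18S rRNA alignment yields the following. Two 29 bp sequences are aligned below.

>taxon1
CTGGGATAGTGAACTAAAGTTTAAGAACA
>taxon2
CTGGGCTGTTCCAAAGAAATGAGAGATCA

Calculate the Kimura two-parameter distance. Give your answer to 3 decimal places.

0.684

Of 29 sites, 4 differences are transitions and 9 are transversions, so P = 4/29 ≈ 0.137931 and Q = 9/29 ≈ 0.310345.
Under the Kimura two-parameter model, d = −½ ln(1 − 2P − Q) − ¼ ln(1 − 2Q).
1 − 2P − Q = 0.413793, giving −½ ln(0.413793) = 0.441195.
1 − 2Q = 0.37931, giving −¼ ln(0.37931) = 0.242350.
d = 0.441195 + 0.242350 = 0.683545.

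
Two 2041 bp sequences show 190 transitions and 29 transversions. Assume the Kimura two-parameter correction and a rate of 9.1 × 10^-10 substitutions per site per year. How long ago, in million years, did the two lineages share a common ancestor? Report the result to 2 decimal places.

65.40

P = 190/2041 ≈ 0.093092 and Q = 29/2041 ≈ 0.014209.
Under the Kimura two-parameter model, d = −½ ln(1 − 2P − Q) − ¼ ln(1 − 2Q).
1 − 2P − Q = 0.799607, giving −½ ln(0.799607) = 0.111817.
1 − 2Q = 0.971582, giving −¼ ln(0.971582) = 0.007207.
d = 0.111817 + 0.007207 = 0.119024.
Under a molecular clock d = 2μt, so t = d/(2μ) = 0.119024 / (2 × 9.1 × 10^-10) = 65.40 million years.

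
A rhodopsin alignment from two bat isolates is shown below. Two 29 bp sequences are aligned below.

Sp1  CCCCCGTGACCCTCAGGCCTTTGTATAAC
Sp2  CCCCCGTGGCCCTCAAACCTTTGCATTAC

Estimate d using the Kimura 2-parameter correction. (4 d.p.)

Of 29 sites, 4 differences are transitions and 1 are transversions, so P = 4/29 ≈ 0.137931 and Q = 1/29 ≈ 0.034483.
Under the Kimura two-parameter model, d = −½ ln(1 − 2P − Q) − ¼ ln(1 − 2Q).
1 − 2P − Q = 0.689655, giving −½ ln(0.689655) = 0.185782.
1 − 2Q = 0.931034, giving −¼ ln(0.931034) = 0.017865.
d = 0.185782 + 0.017865 = 0.203647.

0.2036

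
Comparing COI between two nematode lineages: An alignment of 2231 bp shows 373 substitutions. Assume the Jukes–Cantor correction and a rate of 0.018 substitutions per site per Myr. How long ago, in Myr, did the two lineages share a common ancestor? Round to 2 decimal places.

5.25

p = 373/2231 ≈ 0.16719.
d = −(3/4) ln(1 − 4p/3) = −0.75 ln(1 − 0.22292) = −0.75 ln(0.77708)
  = −0.75 × (-0.252212) = 0.189159 substitutions/site.
Under a molecular clock d = 2μt, so t = d/(2μ) = 0.189159 / (2 × 0.018) = 5.25 Myr.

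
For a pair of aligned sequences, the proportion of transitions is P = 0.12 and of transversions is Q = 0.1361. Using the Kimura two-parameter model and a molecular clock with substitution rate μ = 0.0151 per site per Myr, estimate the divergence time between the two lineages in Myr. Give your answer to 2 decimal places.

Under the Kimura two-parameter model, d = −½ ln(1 − 2P − Q) − ¼ ln(1 − 2Q).
1 − 2P − Q = 0.6239, giving −½ ln(0.6239) = 0.235883.
1 − 2Q = 0.7278, giving −¼ ln(0.7278) = 0.079432.
d = 0.235883 + 0.079432 = 0.315315.
Under a molecular clock d = 2μt, so t = d/(2μ) = 0.315315 / (2 × 0.0151) = 10.44 Myr.

10.44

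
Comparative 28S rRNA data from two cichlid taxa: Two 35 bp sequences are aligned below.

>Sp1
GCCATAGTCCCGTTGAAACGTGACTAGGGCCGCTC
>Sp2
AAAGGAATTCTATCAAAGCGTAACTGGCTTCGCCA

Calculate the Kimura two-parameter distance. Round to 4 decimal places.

Of 35 sites, 13 differences are transitions and 6 are transversions, so P = 13/35 ≈ 0.371429 and Q = 6/35 ≈ 0.171429.
Under the Kimura two-parameter model, d = −½ ln(1 − 2P − Q) − ¼ ln(1 − 2Q).
1 − 2P − Q = 0.085713, giving −½ ln(0.085713) = 1.228375.
1 − 2Q = 0.657142, giving −¼ ln(0.657142) = 0.104964.
d = 1.228375 + 0.104964 = 1.333339.

1.3333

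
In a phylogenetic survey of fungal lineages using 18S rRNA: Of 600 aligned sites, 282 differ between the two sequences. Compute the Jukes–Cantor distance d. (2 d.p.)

0.74

p = 282/600 = 0.47.
d = −(3/4) ln(1 − 4p/3) = −0.75 ln(1 − 0.626667) = −0.75 ln(0.373333)
  = −0.75 × (-0.985284) = 0.738963 substitutions/site.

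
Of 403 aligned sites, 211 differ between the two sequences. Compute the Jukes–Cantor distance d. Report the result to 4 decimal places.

p = 211/403 ≈ 0.523573.
d = −(3/4) ln(1 − 4p/3) = −0.75 ln(1 − 0.698097) = −0.75 ln(0.301903)
  = −0.75 × (-1.197650) = 0.898238 substitutions/site.

0.8982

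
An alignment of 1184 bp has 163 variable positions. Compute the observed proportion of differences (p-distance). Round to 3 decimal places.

p = 163/1184 = 0.137668… ≈ 0.138 (to 3 d.p.).

0.138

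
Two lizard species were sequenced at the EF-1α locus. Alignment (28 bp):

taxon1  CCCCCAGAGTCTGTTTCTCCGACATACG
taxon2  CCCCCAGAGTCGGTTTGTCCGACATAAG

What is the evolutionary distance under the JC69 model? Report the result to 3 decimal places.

The sequences differ at 3 of 28 sites (12, 17, 27), so p = 3/28 ≈ 0.107143.
d = −(3/4) ln(1 − 4p/3) = −0.75 ln(1 − 0.142857) = −0.75 ln(0.857143)
  = −0.75 × (-0.154151) = 0.115613 substitutions/site.

0.116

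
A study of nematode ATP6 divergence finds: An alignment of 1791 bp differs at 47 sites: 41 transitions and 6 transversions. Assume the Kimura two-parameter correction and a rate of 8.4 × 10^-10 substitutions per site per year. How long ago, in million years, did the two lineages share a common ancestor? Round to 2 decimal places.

16.00

P = 41/1791 ≈ 0.022892 and Q = 6/1791 ≈ 0.00335.
Under the Kimura two-parameter model, d = −½ ln(1 − 2P − Q) − ¼ ln(1 − 2Q).
1 − 2P − Q = 0.950866, giving −½ ln(0.950866) = 0.025191.
1 − 2Q = 0.9933, giving −¼ ln(0.9933) = 0.001681.
d = 0.025191 + 0.001681 = 0.026872.
Under a molecular clock d = 2μt, so t = d/(2μ) = 0.026872 / (2 × 8.4 × 10^-10) = 16.00 million years.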